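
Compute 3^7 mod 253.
163

Repeated squaring. Binary of 7 = 111.
3^1 ≡ 3 (mod 253); 3^2 ≡ 9 (mod 253); 3^4 ≡ 81 (mod 253)
3^7 = 3^1 × 3^2 × 3^4 ≡ 163 (mod 253)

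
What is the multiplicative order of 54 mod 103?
102

103 is prime, so ord(54) divides φ(103) = 102.
Divisors of 102: 1, 2, 3, 6, 17, 34, 51, 102.
Repeated squaring: 54^1 ≡ 54, 54^2 ≡ 32, 54^4 ≡ 97, 54^8 ≡ 36, 54^16 ≡ 60, 54^32 ≡ 98, 54^64 ≡ 25 (mod 103).
Test 54^d mod 103 for each divisor d in increasing order:
54^1 ≡ 54
54^2 ≡ 32
54^3 = 54^2·54^1 ≡ 80
54^6 = 54^4·54^2 ≡ 14
54^17 = 54^16·54^1 ≡ 47
54^34 = 54^32·54^2 ≡ 46
54^51 = 54^32·54^16·54^2·54^1 ≡ 102
54^102 = 54^64·54^32·54^4·54^2 ≡ 1  ← first divisor giving 1
The order is 102.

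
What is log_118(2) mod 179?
157

Baby-step giant-step with step n = ⌈√179⌉ = 14.
Baby steps 118^j mod 179 (j:value) for j=0..13: 0:1, 1:118, 2:141, 3:170, 4:12, 5:163, 6:81, 7:71, 8:144, 9:166, 10:77, 11:136, 12:117, 13:23.
Giant-step multiplier: 118^(-14) ≡ 118^(178-14) = 118^164 ≡ 142 (mod 179).
Giant steps γ_i = 2·142^i mod 179: γ_0=2, γ_1=105, γ_2=53, γ_3=8, γ_4=62, γ_5=33, γ_6=32, γ_7=69, γ_8=132, γ_9=128, γ_10=97, γ_11=170 (in table at j=3).
x = i·n + j = 11·14 + 3 = 157.
Check: 118^157 ≡ 2 (mod 179).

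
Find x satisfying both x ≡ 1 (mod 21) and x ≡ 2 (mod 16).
274

Using Chinese Remainder Theorem:
M = 21 × 16 = 336
M1 = 16, M2 = 21
y1 = 16^(-1) mod 21 = 4
y2 = 21^(-1) mod 16 = 13
x = (1×16×4 + 2×21×13) mod 336 = 274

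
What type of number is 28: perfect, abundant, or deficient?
perfect

Proper divisors of 28: sum = 1 + 2 + 4 + 7 + 14 = 28
Since 28 = 28, 28 is perfect.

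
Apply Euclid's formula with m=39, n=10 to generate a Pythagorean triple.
(1421, 780, 1621)

Euclid's formula: a = m² - n², b = 2mn, c = m² + n²
m = 39, n = 10
a = 39² - 10² = 1521 - 100 = 1421
b = 2 × 39 × 10 = 780
c = 39² + 10² = 1521 + 100 = 1621
Verification: 1421² + 780² = 2019241 + 608400 = 2627641 = 1621² ✓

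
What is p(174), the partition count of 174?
397125074750

p(n) counts ways to write n as a sum of positive integers (order ignored).
Euler's pentagonal recurrence: p(k) = p(k-1) + p(k-2) - p(k-5) - p(k-7) + p(k-12) + p(k-15) - ... (offsets j(3j∓1)/2, signs ++--, p(0)=1, p(<0)=0).
DP table for k = 0..173: p(0)=1, p(1)=1, p(2)=2, p(3)=3, p(4)=5, p(5)=7, p(6)=11, p(7)=15, p(8)=22, p(9)=30, p(10)=42, p(11)=56, p(12)=77, p(13)=101, p(14)=135, p(15)=176, p(16)=231, p(17)=297, p(18)=385, p(19)=490, p(20)=627, p(21)=792, p(22)=1002, p(23)=1255, p(24)=1575, p(25)=1958, p(26)=2436, p(27)=3010, p(28)=3718, p(29)=4565, p(30)=5604, p(31)=6842, p(32)=8349, p(33)=10143, p(34)=12310, p(35)=14883, p(36)=17977, p(37)=21637, p(38)=26015, p(39)=31185, p(40)=37338, p(41)=44583, p(42)=53174, p(43)=63261, p(44)=75175, p(45)=89134, p(46)=105558, p(47)=124754, p(48)=147273, p(49)=173525, p(50)=204226, p(51)=239943, p(52)=281589, p(53)=329931, p(54)=386155, p(55)=451276, p(56)=526823, p(57)=614154, p(58)=715220, p(59)=831820, p(60)=966467, p(61)=1121505, p(62)=1300156, p(63)=1505499, p(64)=1741630, p(65)=2012558, p(66)=2323520, p(67)=2679689, p(68)=3087735, p(69)=3554345, p(70)=4087968, p(71)=4697205, p(72)=5392783, p(73)=6185689, p(74)=7089500, p(75)=8118264, p(76)=9289091, p(77)=10619863, p(78)=12132164, p(79)=13848650, p(80)=15796476, p(81)=18004327, p(82)=20506255, p(83)=23338469, p(84)=26543660, p(85)=30167357, p(86)=34262962, p(87)=38887673, p(88)=44108109, p(89)=49995925, p(90)=56634173, p(91)=64112359, p(92)=72533807, p(93)=82010177, p(94)=92669720, p(95)=104651419, p(96)=118114304, p(97)=133230930, p(98)=150198136, p(99)=169229875, p(100)=190569292, p(101)=214481126, p(102)=241265379, p(103)=271248950, p(104)=304801365, p(105)=342325709, p(106)=384276336, p(107)=431149389, p(108)=483502844, p(109)=541946240, p(110)=607163746, p(111)=679903203, p(112)=761002156, p(113)=851376628, p(114)=952050665, p(115)=1064144451, p(116)=1188908248, p(117)=1327710076, p(118)=1482074143, p(119)=1653668665, p(120)=1844349560, p(121)=2056148051, p(122)=2291320912, p(123)=2552338241, p(124)=2841940500, p(125)=3163127352, p(126)=3519222692, p(127)=3913864295, p(128)=4351078600, p(129)=4835271870, p(130)=5371315400, p(131)=5964539504, p(132)=6620830889, p(133)=7346629512, p(134)=8149040695, p(135)=9035836076, p(136)=10015581680, p(137)=11097645016, p(138)=12292341831, p(139)=13610949895, p(140)=15065878135, p(141)=16670689208, p(142)=18440293320, p(143)=20390982757, p(144)=22540654445, p(145)=24908858009, p(146)=27517052599, p(147)=30388671978, p(148)=33549419497, p(149)=37027355200, p(150)=40853235313, p(151)=45060624582, p(152)=49686288421, p(153)=54770336324, p(154)=60356673280, p(155)=66493182097, p(156)=73232243759, p(157)=80630964769, p(158)=88751778802, p(159)=97662728555, p(160)=107438159466, p(161)=118159068427, p(162)=129913904637, p(163)=142798995930, p(164)=156919475295, p(165)=172389800255, p(166)=189334822579, p(167)=207890420102, p(168)=228204732751, p(169)=250438925115, p(170)=274768617130, p(171)=301384802048, p(172)=330495499613, p(173)=362326859895.
Final step: p(174) = p(173) + p(172) - p(169) - p(167) + p(162) + p(159) - p(152) - p(148) + p(139) + p(134) - p(123) - p(117) + p(104) + p(97) - p(82) - p(74) + p(57) + p(48) - p(29) - p(19)
= 362326859895 + 330495499613 - 250438925115 - 207890420102 + 129913904637 + 97662728555 - 49686288421 - 33549419497 + 13610949895 + 8149040695 - 2552338241 - 1327710076 + 304801365 + 133230930 - 20506255 - 7089500 + 614154 + 147273 - 4565 - 490
= 397125074750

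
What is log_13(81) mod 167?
52

Baby-step giant-step with step n = ⌈√167⌉ = 13.
Baby steps 13^j mod 167 (j:value) for j=0..12: 0:1, 1:13, 2:2, 3:26, 4:4, 5:52, 6:8, 7:104, 8:16, 9:41, 10:32, 11:82, 12:64.
Giant-step multiplier: 13^(-13) ≡ 13^(166-13) = 13^153 ≡ 111 (mod 167).
Giant steps γ_i = 81·111^i mod 167: γ_0=81, γ_1=140, γ_2=9, γ_3=164, γ_4=1 (in table at j=0).
x = i·n + j = 4·13 + 0 = 52.
Check: 13^52 ≡ 81 (mod 167).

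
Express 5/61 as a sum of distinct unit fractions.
1/13 + 1/199 + 1/52603 + 1/4150560811 + 1/34454310087467394631

Greedy algorithm:
5/61: ceiling(61/5) = 13, use 1/13
4/793: ceiling(793/4) = 199, use 1/199
3/157807: ceiling(157807/3) = 52603, use 1/52603
2/8301121621: ceiling(8301121621/2) = 4150560811, use 1/4150560811
1/34454310087467394631: ceiling(34454310087467394631/1) = 34454310087467394631, use 1/34454310087467394631
Result: 5/61 = 1/13 + 1/199 + 1/52603 + 1/4150560811 + 1/34454310087467394631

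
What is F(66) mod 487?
237

Matrix identity: Q^n = [[F_(n+1), F_n], [F_n, F_(n-1)]] with Q = [[1,1],[1,0]].
n = 66 = 1000010₂. Square-and-multiply, entries mod 487:
Q^1 = [[1,1],[1,0]]
Q^2 = (Q^1)² = [[2,1],[1,1]]
Q^4 = (Q^2)² = [[5,3],[3,2]]
Q^8 = (Q^4)² = [[34,21],[21,13]]
Q^16 = (Q^8)² = [[136,13],[13,123]]
Q^33 = (Q^16)²·Q = [[117,159],[159,445]]
Q^66 = (Q^33)² = [[10,237],[237,260]]
F_66 mod 487 = Q^66[0][1] = 237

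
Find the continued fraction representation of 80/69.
[1; 6, 3, 1, 2]

Euclidean algorithm steps:
80 = 1 × 69 + 11
69 = 6 × 11 + 3
11 = 3 × 3 + 2
3 = 1 × 2 + 1
2 = 2 × 1 + 0
Continued fraction: [1; 6, 3, 1, 2]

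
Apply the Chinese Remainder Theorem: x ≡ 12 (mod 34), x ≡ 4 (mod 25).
454

Using Chinese Remainder Theorem:
M = 34 × 25 = 850
M1 = 25, M2 = 34
y1 = 25^(-1) mod 34 = 15
y2 = 34^(-1) mod 25 = 14
x = (12×25×15 + 4×34×14) mod 850 = 454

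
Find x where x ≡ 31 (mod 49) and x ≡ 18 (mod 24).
570

Using Chinese Remainder Theorem:
M = 49 × 24 = 1176
M1 = 24, M2 = 49
y1 = 24^(-1) mod 49 = 47
y2 = 49^(-1) mod 24 = 1
x = (31×24×47 + 18×49×1) mod 1176 = 570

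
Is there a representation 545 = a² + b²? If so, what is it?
4² + 23² (a=4, b=23)

Factorization: 545 = 5 × 109
By Fermat: n is sum of two squares iff every prime p ≡ 3 (mod 4) appears to even power.
All primes ≡ 3 (mod 4) appear to even power.
Search a = 0, 1, 2, … for 545 - a² a perfect square: first hit at a = 4: 545 - 16 = 529 = 23².
545 = 4² + 23² = 16 + 529 ✓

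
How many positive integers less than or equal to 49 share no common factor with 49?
42

49 = 7^2
φ(n) = n × ∏(1 - 1/p) for each prime p dividing n
φ(49) = 49 × (1 - 1/7) = 42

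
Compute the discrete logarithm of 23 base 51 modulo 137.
59

Baby-step giant-step with step n = ⌈√137⌉ = 12.
Baby steps 51^j mod 137 (j:value) for j=0..11: 0:1, 1:51, 2:135, 3:35, 4:4, 5:67, 6:129, 7:3, 8:16, 9:131, 10:105, 11:12.
Giant-step multiplier: 51^(-12) ≡ 51^(136-12) = 51^124 ≡ 15 (mod 137).
Giant steps γ_i = 23·15^i mod 137: γ_0=23, γ_1=71, γ_2=106, γ_3=83, γ_4=12 (in table at j=11).
x = i·n + j = 4·12 + 11 = 59.
Check: 51^59 ≡ 23 (mod 137).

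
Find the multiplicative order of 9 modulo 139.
69

139 is prime, so ord(9) divides φ(139) = 138.
Divisors of 138: 1, 2, 3, 6, 23, 46, 69, 138.
Repeated squaring: 9^1 ≡ 9, 9^2 ≡ 81, 9^4 ≡ 28, 9^8 ≡ 89, 9^16 ≡ 137, 9^32 ≡ 4, 9^64 ≡ 16, 9^128 ≡ 117 (mod 139).
Test 9^d mod 139 for each divisor d in increasing order:
9^1 ≡ 9
9^2 ≡ 81
9^3 = 9^2·9^1 ≡ 34
9^6 = 9^4·9^2 ≡ 44
9^23 = 9^16·9^4·9^2·9^1 ≡ 42
9^46 = 9^32·9^8·9^4·9^2 ≡ 96
9^69 = 9^64·9^4·9^1 ≡ 1  ← first divisor giving 1
The order is 69.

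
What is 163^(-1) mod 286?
93

gcd(163, 286) = 1, so the inverse exists.
Extended Euclidean algorithm on (286, 163):
286 = 1 × 163 + 123  ⟹  123 = (1)·286 + (-1)·163
163 = 1 × 123 + 40  ⟹  40 = (-1)·286 + (2)·163
123 = 3 × 40 + 3  ⟹  3 = (4)·286 + (-7)·163
40 = 13 × 3 + 1  ⟹  1 = (-53)·286 + (93)·163
So (93)·163 ≡ 1 (mod 286), i.e. 163^(-1) ≡ 93 (mod 286).
Check: 163 × 93 = 15159 ≡ 1 (mod 286)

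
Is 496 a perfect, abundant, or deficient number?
perfect

Proper divisors of 496: sum = 1 + 2 + 4 + 8 + 16 + 31 + 62 + 124 + 248 = 496
Since 496 = 496, 496 is perfect.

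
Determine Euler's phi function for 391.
352

391 = 17 × 23
φ(n) = n × ∏(1 - 1/p) for each prime p dividing n
φ(391) = 391 × (1 - 1/17) × (1 - 1/23) = 352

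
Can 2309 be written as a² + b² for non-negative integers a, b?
10² + 47² (a=10, b=47)

Factorization: 2309 = 2309
By Fermat: n is sum of two squares iff every prime p ≡ 3 (mod 4) appears to even power.
All primes ≡ 3 (mod 4) appear to even power.
Search a = 0, 1, 2, … for 2309 - a² a perfect square: first hit at a = 10: 2309 - 100 = 2209 = 47².
2309 = 10² + 47² = 100 + 2209 ✓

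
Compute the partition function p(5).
7

p(n) counts ways to write n as a sum of positive integers (order ignored).
Examples: 5; 4 + 1; 3 + 2; 3 + 1 + 1; 2 + 2 + 1; ... (7 total)
p(5) = 7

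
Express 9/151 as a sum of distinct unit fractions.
1/17 + 1/1284 + 1/3296028

Greedy algorithm:
9/151: ceiling(151/9) = 17, use 1/17
2/2567: ceiling(2567/2) = 1284, use 1/1284
1/3296028: ceiling(3296028/1) = 3296028, use 1/3296028
Result: 9/151 = 1/17 + 1/1284 + 1/3296028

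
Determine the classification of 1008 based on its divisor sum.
abundant

Proper divisors of 1008: sum = 1 + 2 + 3 + 4 + 6 + 7 + 8 + 9 + ... + 168 + 252 + 336 + 504 (29 divisors) = 2216
Since 2216 > 1008, 1008 is abundant.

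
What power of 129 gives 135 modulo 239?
226

Baby-step giant-step with step n = ⌈√239⌉ = 16.
Baby steps 129^j mod 239 (j:value) for j=0..15: 0:1, 1:129, 2:150, 3:230, 4:34, 5:84, 6:81, 7:172, 8:200, 9:227, 10:125, 11:112, 12:108, 13:70, 14:187, 15:223.
Giant-step multiplier: 129^(-16) ≡ 129^(238-16) = 129^222 ≡ 11 (mod 239).
Giant steps γ_i = 135·11^i mod 239: γ_0=135, γ_1=51, γ_2=83, γ_3=196, γ_4=5, γ_5=55, γ_6=127, γ_7=202, γ_8=71, γ_9=64, γ_10=226, γ_11=96, γ_12=100, γ_13=144, γ_14=150 (in table at j=2).
x = i·n + j = 14·16 + 2 = 226.
Check: 129^226 ≡ 135 (mod 239).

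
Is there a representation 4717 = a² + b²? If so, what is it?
19² + 66² (a=19, b=66)

Factorization: 4717 = 53 × 89
By Fermat: n is sum of two squares iff every prime p ≡ 3 (mod 4) appears to even power.
All primes ≡ 3 (mod 4) appear to even power.
Search a = 0, 1, 2, … for 4717 - a² a perfect square: first hit at a = 19: 4717 - 361 = 4356 = 66².
4717 = 19² + 66² = 361 + 4356 ✓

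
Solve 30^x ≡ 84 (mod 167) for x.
12

Baby-step giant-step with step n = ⌈√167⌉ = 13.
Baby steps 30^j mod 167 (j:value) for j=0..12: 0:1, 1:30, 2:65, 3:113, 4:50, 5:164, 6:77, 7:139, 8:162, 9:17, 10:9, 11:103, 12:84.
h = 84 is already in the table at j=12, so x = 12.
Check: 30^12 ≡ 84 (mod 167).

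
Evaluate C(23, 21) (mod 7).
1

Using Lucas' theorem:
Write n=23 and k=21 in base 7:
n in base 7: [3, 2]
k in base 7: [3, 0]
C(23,21) mod 7 = ∏ C(n_i, k_i) mod 7
Digit binomials (mod 7): C(3,3) = 1; C(2,0) = 1
Product: 1 × 1 = 1 ≡ 1 (mod 7)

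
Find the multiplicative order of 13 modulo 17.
4

17 is prime, so ord(13) divides φ(17) = 16.
Divisors of 16: 1, 2, 4, 8, 16.
Repeated squaring: 13^1 ≡ 13, 13^2 ≡ 16, 13^4 ≡ 1, 13^8 ≡ 1, 13^16 ≡ 1 (mod 17).
Test 13^d mod 17 for each divisor d in increasing order:
13^1 ≡ 13
13^2 ≡ 16
13^4 ≡ 1  ← first divisor giving 1
The order is 4.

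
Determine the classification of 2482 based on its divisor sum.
deficient

Proper divisors of 2482: sum = 1 + 2 + 17 + 34 + 73 + 146 + 1241 = 1514
Since 1514 < 2482, 2482 is deficient.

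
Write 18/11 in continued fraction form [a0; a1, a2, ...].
[1; 1, 1, 1, 3]

Euclidean algorithm steps:
18 = 1 × 11 + 7
11 = 1 × 7 + 4
7 = 1 × 4 + 3
4 = 1 × 3 + 1
3 = 3 × 1 + 0
Continued fraction: [1; 1, 1, 1, 3]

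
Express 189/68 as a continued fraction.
[2; 1, 3, 1, 1, 7]

Euclidean algorithm steps:
189 = 2 × 68 + 53
68 = 1 × 53 + 15
53 = 3 × 15 + 8
15 = 1 × 8 + 7
8 = 1 × 7 + 1
7 = 7 × 1 + 0
Continued fraction: [2; 1, 3, 1, 1, 7]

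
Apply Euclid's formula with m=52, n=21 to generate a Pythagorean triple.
(2263, 2184, 3145)

Euclid's formula: a = m² - n², b = 2mn, c = m² + n²
m = 52, n = 21
a = 52² - 21² = 2704 - 441 = 2263
b = 2 × 52 × 21 = 2184
c = 52² + 21² = 2704 + 441 = 3145
Verification: 2263² + 2184² = 5121169 + 4769856 = 9891025 = 3145² ✓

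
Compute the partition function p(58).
715220

p(n) counts ways to write n as a sum of positive integers (order ignored).
Euler's pentagonal recurrence: p(k) = p(k-1) + p(k-2) - p(k-5) - p(k-7) + p(k-12) + p(k-15) - ... (offsets j(3j∓1)/2, signs ++--, p(0)=1, p(<0)=0).
DP table for k = 0..57: p(0)=1, p(1)=1, p(2)=2, p(3)=3, p(4)=5, p(5)=7, p(6)=11, p(7)=15, p(8)=22, p(9)=30, p(10)=42, p(11)=56, p(12)=77, p(13)=101, p(14)=135, p(15)=176, p(16)=231, p(17)=297, p(18)=385, p(19)=490, p(20)=627, p(21)=792, p(22)=1002, p(23)=1255, p(24)=1575, p(25)=1958, p(26)=2436, p(27)=3010, p(28)=3718, p(29)=4565, p(30)=5604, p(31)=6842, p(32)=8349, p(33)=10143, p(34)=12310, p(35)=14883, p(36)=17977, p(37)=21637, p(38)=26015, p(39)=31185, p(40)=37338, p(41)=44583, p(42)=53174, p(43)=63261, p(44)=75175, p(45)=89134, p(46)=105558, p(47)=124754, p(48)=147273, p(49)=173525, p(50)=204226, p(51)=239943, p(52)=281589, p(53)=329931, p(54)=386155, p(55)=451276, p(56)=526823, p(57)=614154.
Final step: p(58) = p(57) + p(56) - p(53) - p(51) + p(46) + p(43) - p(36) - p(32) + p(23) + p(18) - p(7) - p(1)
= 614154 + 526823 - 329931 - 239943 + 105558 + 63261 - 17977 - 8349 + 1255 + 385 - 15 - 1
= 715220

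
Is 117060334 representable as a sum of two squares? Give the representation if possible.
Not possible

Factorization: 117060334 = 2 × 17 × 151^3
By Fermat: n is sum of two squares iff every prime p ≡ 3 (mod 4) appears to even power.
Prime(s) ≡ 3 (mod 4) with odd exponent: [(151, 3)]
Therefore 117060334 cannot be expressed as a² + b².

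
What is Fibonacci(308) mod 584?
509

Matrix identity: Q^n = [[F_(n+1), F_n], [F_n, F_(n-1)]] with Q = [[1,1],[1,0]].
n = 308 = 100110100₂. Square-and-multiply, entries mod 584:
Q^1 = [[1,1],[1,0]]
Q^2 = (Q^1)² = [[2,1],[1,1]]
Q^4 = (Q^2)² = [[5,3],[3,2]]
Q^9 = (Q^4)²·Q = [[55,34],[34,21]]
Q^19 = (Q^9)²·Q = [[341,93],[93,248]]
Q^38 = (Q^19)² = [[538,465],[465,73]]
Q^77 = (Q^38)²·Q = [[216,509],[509,291]]
Q^154 = (Q^77)² = [[305,519],[519,370]]
Q^308 = (Q^154)² = [[306,509],[509,381]]
F_308 mod 584 = Q^308[0][1] = 509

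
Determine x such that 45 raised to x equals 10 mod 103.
69

Baby-step giant-step with step n = ⌈√103⌉ = 11.
Baby steps 45^j mod 103 (j:value) for j=0..10: 0:1, 1:45, 2:68, 3:73, 4:92, 5:20, 6:76, 7:21, 8:18, 9:89, 10:91.
Giant-step multiplier: 45^(-11) ≡ 45^(102-11) = 45^91 ≡ 70 (mod 103).
Giant steps γ_i = 10·70^i mod 103: γ_0=10, γ_1=82, γ_2=75, γ_3=100, γ_4=99, γ_5=29, γ_6=73 (in table at j=3).
x = i·n + j = 6·11 + 3 = 69.
Check: 45^69 ≡ 10 (mod 103).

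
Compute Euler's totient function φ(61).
60

61 = 61
φ(n) = n × ∏(1 - 1/p) for each prime p dividing n
φ(61) = 61 × (1 - 1/61) = 60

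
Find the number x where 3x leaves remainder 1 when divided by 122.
41

gcd(3, 122) = 1, so the inverse exists.
Extended Euclidean algorithm on (122, 3):
122 = 40 × 3 + 2  ⟹  2 = (1)·122 + (-40)·3
3 = 1 × 2 + 1  ⟹  1 = (-1)·122 + (41)·3
So (41)·3 ≡ 1 (mod 122), i.e. 3^(-1) ≡ 41 (mod 122).
Check: 3 × 41 = 123 ≡ 1 (mod 122)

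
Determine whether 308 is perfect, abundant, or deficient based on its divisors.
abundant

Proper divisors of 308: sum = 1 + 2 + 4 + 7 + 11 + 14 + 22 + 28 + 44 + 77 + 154 = 364
Since 364 > 308, 308 is abundant.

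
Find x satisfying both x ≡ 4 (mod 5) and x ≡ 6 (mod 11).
39

Using Chinese Remainder Theorem:
M = 5 × 11 = 55
M1 = 11, M2 = 5
y1 = 11^(-1) mod 5 = 1
y2 = 5^(-1) mod 11 = 9
x = (4×11×1 + 6×5×9) mod 55 = 39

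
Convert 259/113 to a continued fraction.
[2; 3, 2, 2, 1, 4]

Euclidean algorithm steps:
259 = 2 × 113 + 33
113 = 3 × 33 + 14
33 = 2 × 14 + 5
14 = 2 × 5 + 4
5 = 1 × 4 + 1
4 = 4 × 1 + 0
Continued fraction: [2; 3, 2, 2, 1, 4]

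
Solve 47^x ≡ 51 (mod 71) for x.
55

Baby-step giant-step with step n = ⌈√71⌉ = 9.
Baby steps 47^j mod 71 (j:value) for j=0..8: 0:1, 1:47, 2:8, 3:21, 4:64, 5:26, 6:15, 7:66, 8:49.
Giant-step multiplier: 47^(-9) ≡ 47^(70-9) = 47^61 ≡ 55 (mod 71).
Giant steps γ_i = 51·55^i mod 71: γ_0=51, γ_1=36, γ_2=63, γ_3=57, γ_4=11, γ_5=37, γ_6=47 (in table at j=1).
x = i·n + j = 6·9 + 1 = 55.
Check: 47^55 ≡ 51 (mod 71).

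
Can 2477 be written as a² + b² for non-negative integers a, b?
19² + 46² (a=19, b=46)

Factorization: 2477 = 2477
By Fermat: n is sum of two squares iff every prime p ≡ 3 (mod 4) appears to even power.
All primes ≡ 3 (mod 4) appear to even power.
Search a = 0, 1, 2, … for 2477 - a² a perfect square: first hit at a = 19: 2477 - 361 = 2116 = 46².
2477 = 19² + 46² = 361 + 2116 ✓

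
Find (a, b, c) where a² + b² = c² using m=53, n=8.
(2745, 848, 2873)

Euclid's formula: a = m² - n², b = 2mn, c = m² + n²
m = 53, n = 8
a = 53² - 8² = 2809 - 64 = 2745
b = 2 × 53 × 8 = 848
c = 53² + 8² = 2809 + 64 = 2873
Verification: 2745² + 848² = 7535025 + 719104 = 8254129 = 2873² ✓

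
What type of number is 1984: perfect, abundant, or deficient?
abundant

Proper divisors of 1984: sum = 1 + 2 + 4 + 8 + 16 + 31 + 32 + 62 + 64 + 124 + 248 + 496 + 992 = 2080
Since 2080 > 1984, 1984 is abundant.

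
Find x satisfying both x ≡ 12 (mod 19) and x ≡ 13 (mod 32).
525

Using Chinese Remainder Theorem:
M = 19 × 32 = 608
M1 = 32, M2 = 19
y1 = 32^(-1) mod 19 = 3
y2 = 19^(-1) mod 32 = 27
x = (12×32×3 + 13×19×27) mod 608 = 525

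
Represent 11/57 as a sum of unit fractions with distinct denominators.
1/6 + 1/38

Greedy algorithm:
11/57: ceiling(57/11) = 6, use 1/6
1/38: ceiling(38/1) = 38, use 1/38
Result: 11/57 = 1/6 + 1/38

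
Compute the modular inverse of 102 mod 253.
191

gcd(102, 253) = 1, so the inverse exists.
Extended Euclidean algorithm on (253, 102):
253 = 2 × 102 + 49  ⟹  49 = (1)·253 + (-2)·102
102 = 2 × 49 + 4  ⟹  4 = (-2)·253 + (5)·102
49 = 12 × 4 + 1  ⟹  1 = (25)·253 + (-62)·102
So (-62)·102 ≡ 1 (mod 253), i.e. 102^(-1) ≡ -62 ≡ 191 (mod 253).
Check: 102 × 191 = 19482 ≡ 1 (mod 253)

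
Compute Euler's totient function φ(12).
4

12 = 2^2 × 3
φ(n) = n × ∏(1 - 1/p) for each prime p dividing n
φ(12) = 12 × (1 - 1/2) × (1 - 1/3) = 4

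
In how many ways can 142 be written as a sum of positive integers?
18440293320

p(n) counts ways to write n as a sum of positive integers (order ignored).
Euler's pentagonal recurrence: p(k) = p(k-1) + p(k-2) - p(k-5) - p(k-7) + p(k-12) + p(k-15) - ... (offsets j(3j∓1)/2, signs ++--, p(0)=1, p(<0)=0).
DP table for k = 0..141: p(0)=1, p(1)=1, p(2)=2, p(3)=3, p(4)=5, p(5)=7, p(6)=11, p(7)=15, p(8)=22, p(9)=30, p(10)=42, p(11)=56, p(12)=77, p(13)=101, p(14)=135, p(15)=176, p(16)=231, p(17)=297, p(18)=385, p(19)=490, p(20)=627, p(21)=792, p(22)=1002, p(23)=1255, p(24)=1575, p(25)=1958, p(26)=2436, p(27)=3010, p(28)=3718, p(29)=4565, p(30)=5604, p(31)=6842, p(32)=8349, p(33)=10143, p(34)=12310, p(35)=14883, p(36)=17977, p(37)=21637, p(38)=26015, p(39)=31185, p(40)=37338, p(41)=44583, p(42)=53174, p(43)=63261, p(44)=75175, p(45)=89134, p(46)=105558, p(47)=124754, p(48)=147273, p(49)=173525, p(50)=204226, p(51)=239943, p(52)=281589, p(53)=329931, p(54)=386155, p(55)=451276, p(56)=526823, p(57)=614154, p(58)=715220, p(59)=831820, p(60)=966467, p(61)=1121505, p(62)=1300156, p(63)=1505499, p(64)=1741630, p(65)=2012558, p(66)=2323520, p(67)=2679689, p(68)=3087735, p(69)=3554345, p(70)=4087968, p(71)=4697205, p(72)=5392783, p(73)=6185689, p(74)=7089500, p(75)=8118264, p(76)=9289091, p(77)=10619863, p(78)=12132164, p(79)=13848650, p(80)=15796476, p(81)=18004327, p(82)=20506255, p(83)=23338469, p(84)=26543660, p(85)=30167357, p(86)=34262962, p(87)=38887673, p(88)=44108109, p(89)=49995925, p(90)=56634173, p(91)=64112359, p(92)=72533807, p(93)=82010177, p(94)=92669720, p(95)=104651419, p(96)=118114304, p(97)=133230930, p(98)=150198136, p(99)=169229875, p(100)=190569292, p(101)=214481126, p(102)=241265379, p(103)=271248950, p(104)=304801365, p(105)=342325709, p(106)=384276336, p(107)=431149389, p(108)=483502844, p(109)=541946240, p(110)=607163746, p(111)=679903203, p(112)=761002156, p(113)=851376628, p(114)=952050665, p(115)=1064144451, p(116)=1188908248, p(117)=1327710076, p(118)=1482074143, p(119)=1653668665, p(120)=1844349560, p(121)=2056148051, p(122)=2291320912, p(123)=2552338241, p(124)=2841940500, p(125)=3163127352, p(126)=3519222692, p(127)=3913864295, p(128)=4351078600, p(129)=4835271870, p(130)=5371315400, p(131)=5964539504, p(132)=6620830889, p(133)=7346629512, p(134)=8149040695, p(135)=9035836076, p(136)=10015581680, p(137)=11097645016, p(138)=12292341831, p(139)=13610949895, p(140)=15065878135, p(141)=16670689208.
Final step: p(142) = p(141) + p(140) - p(137) - p(135) + p(130) + p(127) - p(120) - p(116) + p(107) + p(102) - p(91) - p(85) + p(72) + p(65) - p(50) - p(42) + p(25) + p(16)
= 16670689208 + 15065878135 - 11097645016 - 9035836076 + 5371315400 + 3913864295 - 1844349560 - 1188908248 + 431149389 + 241265379 - 64112359 - 30167357 + 5392783 + 2012558 - 204226 - 53174 + 1958 + 231
= 18440293320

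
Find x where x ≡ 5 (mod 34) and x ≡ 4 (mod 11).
345

Using Chinese Remainder Theorem:
M = 34 × 11 = 374
M1 = 11, M2 = 34
y1 = 11^(-1) mod 34 = 31
y2 = 34^(-1) mod 11 = 1
x = (5×11×31 + 4×34×1) mod 374 = 345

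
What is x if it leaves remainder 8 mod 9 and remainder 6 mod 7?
62

Using Chinese Remainder Theorem:
M = 9 × 7 = 63
M1 = 7, M2 = 9
y1 = 7^(-1) mod 9 = 4
y2 = 9^(-1) mod 7 = 4
x = (8×7×4 + 6×9×4) mod 63 = 62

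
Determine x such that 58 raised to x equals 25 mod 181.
168

Baby-step giant-step with step n = ⌈√181⌉ = 14.
Baby steps 58^j mod 181 (j:value) for j=0..13: 0:1, 1:58, 2:106, 3:175, 4:14, 5:88, 6:36, 7:97, 8:15, 9:146, 10:142, 11:91, 12:29, 13:53.
Giant-step multiplier: 58^(-14) ≡ 58^(180-14) = 58^166 ≡ 60 (mod 181).
Giant steps γ_i = 25·60^i mod 181: γ_0=25, γ_1=52, γ_2=43, γ_3=46, γ_4=45, γ_5=166, γ_6=5, γ_7=119, γ_8=81, γ_9=154, γ_10=9, γ_11=178, γ_12=1 (in table at j=0).
x = i·n + j = 12·14 + 0 = 168.
Check: 58^168 ≡ 25 (mod 181).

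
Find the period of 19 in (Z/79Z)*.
39

79 is prime, so ord(19) divides φ(79) = 78.
Divisors of 78: 1, 2, 3, 6, 13, 26, 39, 78.
Repeated squaring: 19^1 ≡ 19, 19^2 ≡ 45, 19^4 ≡ 50, 19^8 ≡ 51, 19^16 ≡ 73, 19^32 ≡ 36, 19^64 ≡ 32 (mod 79).
Test 19^d mod 79 for each divisor d in increasing order:
19^1 ≡ 19
19^2 ≡ 45
19^3 = 19^2·19^1 ≡ 65
19^6 = 19^4·19^2 ≡ 38
19^13 = 19^8·19^4·19^1 ≡ 23
19^26 = 19^16·19^8·19^2 ≡ 55
19^39 = 19^32·19^4·19^2·19^1 ≡ 1  ← first divisor giving 1
The order is 39.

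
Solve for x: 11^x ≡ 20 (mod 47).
25

Baby-step giant-step with step n = ⌈√47⌉ = 7.
Baby steps 11^j mod 47 (j:value) for j=0..6: 0:1, 1:11, 2:27, 3:15, 4:24, 5:29, 6:37.
Giant-step multiplier: 11^(-7) ≡ 11^(46-7) = 11^39 ≡ 44 (mod 47).
Giant steps γ_i = 20·44^i mod 47: γ_0=20, γ_1=34, γ_2=39, γ_3=24 (in table at j=4).
x = i·n + j = 3·7 + 4 = 25.
Check: 11^25 ≡ 20 (mod 47).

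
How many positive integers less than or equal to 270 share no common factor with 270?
72

270 = 2 × 3^3 × 5
φ(n) = n × ∏(1 - 1/p) for each prime p dividing n
φ(270) = 270 × (1 - 1/2) × (1 - 1/3) × (1 - 1/5) = 72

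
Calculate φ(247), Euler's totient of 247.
216

247 = 13 × 19
φ(n) = n × ∏(1 - 1/p) for each prime p dividing n
φ(247) = 247 × (1 - 1/13) × (1 - 1/19) = 216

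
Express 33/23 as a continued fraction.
[1; 2, 3, 3]

Euclidean algorithm steps:
33 = 1 × 23 + 10
23 = 2 × 10 + 3
10 = 3 × 3 + 1
3 = 3 × 1 + 0
Continued fraction: [1; 2, 3, 3]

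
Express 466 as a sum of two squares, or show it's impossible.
5² + 21² (a=5, b=21)

Factorization: 466 = 2 × 233
By Fermat: n is sum of two squares iff every prime p ≡ 3 (mod 4) appears to even power.
All primes ≡ 3 (mod 4) appear to even power.
Search a = 0, 1, 2, … for 466 - a² a perfect square: first hit at a = 5: 466 - 25 = 441 = 21².
466 = 5² + 21² = 25 + 441 ✓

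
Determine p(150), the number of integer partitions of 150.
40853235313

p(n) counts ways to write n as a sum of positive integers (order ignored).
Euler's pentagonal recurrence: p(k) = p(k-1) + p(k-2) - p(k-5) - p(k-7) + p(k-12) + p(k-15) - ... (offsets j(3j∓1)/2, signs ++--, p(0)=1, p(<0)=0).
DP table for k = 0..149: p(0)=1, p(1)=1, p(2)=2, p(3)=3, p(4)=5, p(5)=7, p(6)=11, p(7)=15, p(8)=22, p(9)=30, p(10)=42, p(11)=56, p(12)=77, p(13)=101, p(14)=135, p(15)=176, p(16)=231, p(17)=297, p(18)=385, p(19)=490, p(20)=627, p(21)=792, p(22)=1002, p(23)=1255, p(24)=1575, p(25)=1958, p(26)=2436, p(27)=3010, p(28)=3718, p(29)=4565, p(30)=5604, p(31)=6842, p(32)=8349, p(33)=10143, p(34)=12310, p(35)=14883, p(36)=17977, p(37)=21637, p(38)=26015, p(39)=31185, p(40)=37338, p(41)=44583, p(42)=53174, p(43)=63261, p(44)=75175, p(45)=89134, p(46)=105558, p(47)=124754, p(48)=147273, p(49)=173525, p(50)=204226, p(51)=239943, p(52)=281589, p(53)=329931, p(54)=386155, p(55)=451276, p(56)=526823, p(57)=614154, p(58)=715220, p(59)=831820, p(60)=966467, p(61)=1121505, p(62)=1300156, p(63)=1505499, p(64)=1741630, p(65)=2012558, p(66)=2323520, p(67)=2679689, p(68)=3087735, p(69)=3554345, p(70)=4087968, p(71)=4697205, p(72)=5392783, p(73)=6185689, p(74)=7089500, p(75)=8118264, p(76)=9289091, p(77)=10619863, p(78)=12132164, p(79)=13848650, p(80)=15796476, p(81)=18004327, p(82)=20506255, p(83)=23338469, p(84)=26543660, p(85)=30167357, p(86)=34262962, p(87)=38887673, p(88)=44108109, p(89)=49995925, p(90)=56634173, p(91)=64112359, p(92)=72533807, p(93)=82010177, p(94)=92669720, p(95)=104651419, p(96)=118114304, p(97)=133230930, p(98)=150198136, p(99)=169229875, p(100)=190569292, p(101)=214481126, p(102)=241265379, p(103)=271248950, p(104)=304801365, p(105)=342325709, p(106)=384276336, p(107)=431149389, p(108)=483502844, p(109)=541946240, p(110)=607163746, p(111)=679903203, p(112)=761002156, p(113)=851376628, p(114)=952050665, p(115)=1064144451, p(116)=1188908248, p(117)=1327710076, p(118)=1482074143, p(119)=1653668665, p(120)=1844349560, p(121)=2056148051, p(122)=2291320912, p(123)=2552338241, p(124)=2841940500, p(125)=3163127352, p(126)=3519222692, p(127)=3913864295, p(128)=4351078600, p(129)=4835271870, p(130)=5371315400, p(131)=5964539504, p(132)=6620830889, p(133)=7346629512, p(134)=8149040695, p(135)=9035836076, p(136)=10015581680, p(137)=11097645016, p(138)=12292341831, p(139)=13610949895, p(140)=15065878135, p(141)=16670689208, p(142)=18440293320, p(143)=20390982757, p(144)=22540654445, p(145)=24908858009, p(146)=27517052599, p(147)=30388671978, p(148)=33549419497, p(149)=37027355200.
Final step: p(150) = p(149) + p(148) - p(145) - p(143) + p(138) + p(135) - p(128) - p(124) + p(115) + p(110) - p(99) - p(93) + p(80) + p(73) - p(58) - p(50) + p(33) + p(24) - p(5)
= 37027355200 + 33549419497 - 24908858009 - 20390982757 + 12292341831 + 9035836076 - 4351078600 - 2841940500 + 1064144451 + 607163746 - 169229875 - 82010177 + 15796476 + 6185689 - 715220 - 204226 + 10143 + 1575 - 7
= 40853235313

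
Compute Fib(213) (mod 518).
166

Matrix identity: Q^n = [[F_(n+1), F_n], [F_n, F_(n-1)]] with Q = [[1,1],[1,0]].
n = 213 = 11010101₂. Square-and-multiply, entries mod 518:
Q^1 = [[1,1],[1,0]]
Q^3 = (Q^1)²·Q = [[3,2],[2,1]]
Q^6 = (Q^3)² = [[13,8],[8,5]]
Q^13 = (Q^6)²·Q = [[377,233],[233,144]]
Q^26 = (Q^13)² = [[96,181],[181,433]]
Q^53 = (Q^26)²·Q = [[456,19],[19,437]]
Q^106 = (Q^53)² = [[61,391],[391,188]]
Q^213 = (Q^106)²·Q = [[141,166],[166,493]]
F_213 mod 518 = Q^213[0][1] = 166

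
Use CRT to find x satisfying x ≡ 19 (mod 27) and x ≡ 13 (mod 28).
181

Using Chinese Remainder Theorem:
M = 27 × 28 = 756
M1 = 28, M2 = 27
y1 = 28^(-1) mod 27 = 1
y2 = 27^(-1) mod 28 = 27
x = (19×28×1 + 13×27×27) mod 756 = 181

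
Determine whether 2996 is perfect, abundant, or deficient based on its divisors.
abundant

Proper divisors of 2996: sum = 1 + 2 + 4 + 7 + 14 + 28 + 107 + 214 + 428 + 749 + 1498 = 3052
Since 3052 > 2996, 2996 is abundant.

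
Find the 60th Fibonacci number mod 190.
160

Matrix identity: Q^n = [[F_(n+1), F_n], [F_n, F_(n-1)]] with Q = [[1,1],[1,0]].
n = 60 = 111100₂. Square-and-multiply, entries mod 190:
Q^1 = [[1,1],[1,0]]
Q^3 = (Q^1)²·Q = [[3,2],[2,1]]
Q^7 = (Q^3)²·Q = [[21,13],[13,8]]
Q^15 = (Q^7)²·Q = [[37,40],[40,187]]
Q^30 = (Q^15)² = [[119,30],[30,89]]
Q^60 = (Q^30)² = [[51,160],[160,81]]
F_60 mod 190 = Q^60[0][1] = 160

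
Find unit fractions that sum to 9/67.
1/8 + 1/108 + 1/14472

Greedy algorithm:
9/67: ceiling(67/9) = 8, use 1/8
5/536: ceiling(536/5) = 108, use 1/108
1/14472: ceiling(14472/1) = 14472, use 1/14472
Result: 9/67 = 1/8 + 1/108 + 1/14472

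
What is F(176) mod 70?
7

Matrix identity: Q^n = [[F_(n+1), F_n], [F_n, F_(n-1)]] with Q = [[1,1],[1,0]].
n = 176 = 10110000₂. Square-and-multiply, entries mod 70:
Q^1 = [[1,1],[1,0]]
Q^2 = (Q^1)² = [[2,1],[1,1]]
Q^5 = (Q^2)²·Q = [[8,5],[5,3]]
Q^11 = (Q^5)²·Q = [[4,19],[19,55]]
Q^22 = (Q^11)² = [[27,1],[1,26]]
Q^44 = (Q^22)² = [[30,53],[53,47]]
Q^88 = (Q^44)² = [[69,21],[21,48]]
Q^176 = (Q^88)² = [[22,7],[7,15]]
F_176 mod 70 = Q^176[0][1] = 7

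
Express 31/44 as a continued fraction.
[0; 1, 2, 2, 1, 1, 2]

Euclidean algorithm steps:
31 = 0 × 44 + 31
44 = 1 × 31 + 13
31 = 2 × 13 + 5
13 = 2 × 5 + 3
5 = 1 × 3 + 2
3 = 1 × 2 + 1
2 = 2 × 1 + 0
Continued fraction: [0; 1, 2, 2, 1, 1, 2]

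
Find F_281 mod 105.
76

Matrix identity: Q^n = [[F_(n+1), F_n], [F_n, F_(n-1)]] with Q = [[1,1],[1,0]].
n = 281 = 100011001₂. Square-and-multiply, entries mod 105:
Q^1 = [[1,1],[1,0]]
Q^2 = (Q^1)² = [[2,1],[1,1]]
Q^4 = (Q^2)² = [[5,3],[3,2]]
Q^8 = (Q^4)² = [[34,21],[21,13]]
Q^17 = (Q^8)²·Q = [[64,22],[22,42]]
Q^35 = (Q^17)²·Q = [[87,65],[65,22]]
Q^70 = (Q^35)² = [[34,50],[50,89]]
Q^140 = (Q^70)² = [[86,60],[60,26]]
Q^281 = (Q^140)²·Q = [[76,76],[76,0]]
F_281 mod 105 = Q^281[0][1] = 76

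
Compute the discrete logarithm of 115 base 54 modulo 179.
129

Baby-step giant-step with step n = ⌈√179⌉ = 14.
Baby steps 54^j mod 179 (j:value) for j=0..13: 0:1, 1:54, 2:52, 3:123, 4:19, 5:131, 6:93, 7:10, 8:3, 9:162, 10:156, 11:11, 12:57, 13:35.
Giant-step multiplier: 54^(-14) ≡ 54^(178-14) = 54^164 ≡ 145 (mod 179).
Giant steps γ_i = 115·145^i mod 179: γ_0=115, γ_1=28, γ_2=122, γ_3=148, γ_4=159, γ_5=143, γ_6=150, γ_7=91, γ_8=128, γ_9=123 (in table at j=3).
x = i·n + j = 9·14 + 3 = 129.
Check: 54^129 ≡ 115 (mod 179).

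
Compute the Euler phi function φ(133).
108

133 = 7 × 19
φ(n) = n × ∏(1 - 1/p) for each prime p dividing n
φ(133) = 133 × (1 - 1/7) × (1 - 1/19) = 108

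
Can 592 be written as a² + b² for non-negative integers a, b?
4² + 24² (a=4, b=24)

Factorization: 592 = 2^4 × 37
By Fermat: n is sum of two squares iff every prime p ≡ 3 (mod 4) appears to even power.
All primes ≡ 3 (mod 4) appear to even power.
Search a = 0, 1, 2, … for 592 - a² a perfect square: first hit at a = 4: 592 - 16 = 576 = 24².
592 = 4² + 24² = 16 + 576 ✓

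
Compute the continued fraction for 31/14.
[2; 4, 1, 2]

Euclidean algorithm steps:
31 = 2 × 14 + 3
14 = 4 × 3 + 2
3 = 1 × 2 + 1
2 = 2 × 1 + 0
Continued fraction: [2; 4, 1, 2]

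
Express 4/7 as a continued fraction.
[0; 1, 1, 3]

Euclidean algorithm steps:
4 = 0 × 7 + 4
7 = 1 × 4 + 3
4 = 1 × 3 + 1
3 = 3 × 1 + 0
Continued fraction: [0; 1, 1, 3]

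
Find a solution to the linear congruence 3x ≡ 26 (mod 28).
x ≡ 18 (mod 28)

gcd(3, 28) = 1, which divides 26, so solutions exist.
Find 3^(-1) mod 28 by the extended Euclidean algorithm:
28 = 9 × 3 + 1  ⟹  1 = (1)·28 + (-9)·3
So (-9)·3 ≡ 1 (mod 28), i.e. 3^(-1) ≡ -9 ≡ 19 (mod 28).
x ≡ 19 × 26 = 494 ≡ 18 (mod 28).
Check: 3 × 18 = 54 ≡ 26 (mod 28).
Unique solution: x ≡ 18 (mod 28)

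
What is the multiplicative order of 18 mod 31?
15

31 is prime, so ord(18) divides φ(31) = 30.
Divisors of 30: 1, 2, 3, 5, 6, 10, 15, 30.
Repeated squaring: 18^1 ≡ 18, 18^2 ≡ 14, 18^4 ≡ 10, 18^8 ≡ 7, 18^16 ≡ 18 (mod 31).
Test 18^d mod 31 for each divisor d in increasing order:
18^1 ≡ 18
18^2 ≡ 14
18^3 = 18^2·18^1 ≡ 4
18^5 = 18^4·18^1 ≡ 25
18^6 = 18^4·18^2 ≡ 16
18^10 = 18^8·18^2 ≡ 5
18^15 = 18^8·18^4·18^2·18^1 ≡ 1  ← first divisor giving 1
The order is 15.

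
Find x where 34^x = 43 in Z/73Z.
39

Baby-step giant-step with step n = ⌈√73⌉ = 9.
Baby steps 34^j mod 73 (j:value) for j=0..8: 0:1, 1:34, 2:61, 3:30, 4:71, 5:5, 6:24, 7:13, 8:4.
Giant-step multiplier: 34^(-9) ≡ 34^(72-9) = 34^63 ≡ 51 (mod 73).
Giant steps γ_i = 43·51^i mod 73: γ_0=43, γ_1=3, γ_2=7, γ_3=65, γ_4=30 (in table at j=3).
x = i·n + j = 4·9 + 3 = 39.
Check: 34^39 ≡ 43 (mod 73).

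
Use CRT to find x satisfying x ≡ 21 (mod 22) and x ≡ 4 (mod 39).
43

Using Chinese Remainder Theorem:
M = 22 × 39 = 858
M1 = 39, M2 = 22
y1 = 39^(-1) mod 22 = 13
y2 = 22^(-1) mod 39 = 16
x = (21×39×13 + 4×22×16) mod 858 = 43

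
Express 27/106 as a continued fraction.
[0; 3, 1, 12, 2]

Euclidean algorithm steps:
27 = 0 × 106 + 27
106 = 3 × 27 + 25
27 = 1 × 25 + 2
25 = 12 × 2 + 1
2 = 2 × 1 + 0
Continued fraction: [0; 3, 1, 12, 2]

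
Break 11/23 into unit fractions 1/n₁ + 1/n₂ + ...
1/3 + 1/7 + 1/483

Greedy algorithm:
11/23: ceiling(23/11) = 3, use 1/3
10/69: ceiling(69/10) = 7, use 1/7
1/483: ceiling(483/1) = 483, use 1/483
Result: 11/23 = 1/3 + 1/7 + 1/483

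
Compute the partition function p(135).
9035836076

p(n) counts ways to write n as a sum of positive integers (order ignored).
Euler's pentagonal recurrence: p(k) = p(k-1) + p(k-2) - p(k-5) - p(k-7) + p(k-12) + p(k-15) - ... (offsets j(3j∓1)/2, signs ++--, p(0)=1, p(<0)=0).
DP table for k = 0..134: p(0)=1, p(1)=1, p(2)=2, p(3)=3, p(4)=5, p(5)=7, p(6)=11, p(7)=15, p(8)=22, p(9)=30, p(10)=42, p(11)=56, p(12)=77, p(13)=101, p(14)=135, p(15)=176, p(16)=231, p(17)=297, p(18)=385, p(19)=490, p(20)=627, p(21)=792, p(22)=1002, p(23)=1255, p(24)=1575, p(25)=1958, p(26)=2436, p(27)=3010, p(28)=3718, p(29)=4565, p(30)=5604, p(31)=6842, p(32)=8349, p(33)=10143, p(34)=12310, p(35)=14883, p(36)=17977, p(37)=21637, p(38)=26015, p(39)=31185, p(40)=37338, p(41)=44583, p(42)=53174, p(43)=63261, p(44)=75175, p(45)=89134, p(46)=105558, p(47)=124754, p(48)=147273, p(49)=173525, p(50)=204226, p(51)=239943, p(52)=281589, p(53)=329931, p(54)=386155, p(55)=451276, p(56)=526823, p(57)=614154, p(58)=715220, p(59)=831820, p(60)=966467, p(61)=1121505, p(62)=1300156, p(63)=1505499, p(64)=1741630, p(65)=2012558, p(66)=2323520, p(67)=2679689, p(68)=3087735, p(69)=3554345, p(70)=4087968, p(71)=4697205, p(72)=5392783, p(73)=6185689, p(74)=7089500, p(75)=8118264, p(76)=9289091, p(77)=10619863, p(78)=12132164, p(79)=13848650, p(80)=15796476, p(81)=18004327, p(82)=20506255, p(83)=23338469, p(84)=26543660, p(85)=30167357, p(86)=34262962, p(87)=38887673, p(88)=44108109, p(89)=49995925, p(90)=56634173, p(91)=64112359, p(92)=72533807, p(93)=82010177, p(94)=92669720, p(95)=104651419, p(96)=118114304, p(97)=133230930, p(98)=150198136, p(99)=169229875, p(100)=190569292, p(101)=214481126, p(102)=241265379, p(103)=271248950, p(104)=304801365, p(105)=342325709, p(106)=384276336, p(107)=431149389, p(108)=483502844, p(109)=541946240, p(110)=607163746, p(111)=679903203, p(112)=761002156, p(113)=851376628, p(114)=952050665, p(115)=1064144451, p(116)=1188908248, p(117)=1327710076, p(118)=1482074143, p(119)=1653668665, p(120)=1844349560, p(121)=2056148051, p(122)=2291320912, p(123)=2552338241, p(124)=2841940500, p(125)=3163127352, p(126)=3519222692, p(127)=3913864295, p(128)=4351078600, p(129)=4835271870, p(130)=5371315400, p(131)=5964539504, p(132)=6620830889, p(133)=7346629512, p(134)=8149040695.
Final step: p(135) = p(134) + p(133) - p(130) - p(128) + p(123) + p(120) - p(113) - p(109) + p(100) + p(95) - p(84) - p(78) + p(65) + p(58) - p(43) - p(35) + p(18) + p(9)
= 8149040695 + 7346629512 - 5371315400 - 4351078600 + 2552338241 + 1844349560 - 851376628 - 541946240 + 190569292 + 104651419 - 26543660 - 12132164 + 2012558 + 715220 - 63261 - 14883 + 385 + 30
= 9035836076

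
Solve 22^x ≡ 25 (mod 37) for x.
34

Baby-step giant-step with step n = ⌈√37⌉ = 7.
Baby steps 22^j mod 37 (j:value) for j=0..6: 0:1, 1:22, 2:3, 3:29, 4:9, 5:13, 6:27.
Giant-step multiplier: 22^(-7) ≡ 22^(36-7) = 22^29 ≡ 19 (mod 37).
Giant steps γ_i = 25·19^i mod 37: γ_0=25, γ_1=31, γ_2=34, γ_3=17, γ_4=27 (in table at j=6).
x = i·n + j = 4·7 + 6 = 34.
Check: 22^34 ≡ 25 (mod 37).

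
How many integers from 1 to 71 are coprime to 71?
70

71 = 71
φ(n) = n × ∏(1 - 1/p) for each prime p dividing n
φ(71) = 71 × (1 - 1/71) = 70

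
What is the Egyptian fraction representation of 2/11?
1/6 + 1/66

Greedy algorithm:
2/11: ceiling(11/2) = 6, use 1/6
1/66: ceiling(66/1) = 66, use 1/66
Result: 2/11 = 1/6 + 1/66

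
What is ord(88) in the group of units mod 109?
54

109 is prime, so ord(88) divides φ(109) = 108.
Divisors of 108: 1, 2, 3, 4, 6, 9, 12, 18, 27, 36, 54, 108.
Repeated squaring: 88^1 ≡ 88, 88^2 ≡ 5, 88^4 ≡ 25, 88^8 ≡ 80, 88^16 ≡ 78, 88^32 ≡ 89, 88^64 ≡ 73 (mod 109).
Test 88^d mod 109 for each divisor d in increasing order:
88^1 ≡ 88
88^2 ≡ 5
88^3 = 88^2·88^1 ≡ 4
88^4 ≡ 25
88^6 = 88^4·88^2 ≡ 16
88^9 = 88^8·88^1 ≡ 64
88^12 = 88^8·88^4 ≡ 38
88^18 = 88^16·88^2 ≡ 63
88^27 = 88^16·88^8·88^2·88^1 ≡ 108
88^36 = 88^32·88^4 ≡ 45
88^54 = 88^32·88^16·88^4·88^2 ≡ 1  ← first divisor giving 1
The order is 54.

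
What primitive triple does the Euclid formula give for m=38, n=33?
(355, 2508, 2533)

Euclid's formula: a = m² - n², b = 2mn, c = m² + n²
m = 38, n = 33
a = 38² - 33² = 1444 - 1089 = 355
b = 2 × 38 × 33 = 2508
c = 38² + 33² = 1444 + 1089 = 2533
Verification: 355² + 2508² = 126025 + 6290064 = 6416089 = 2533² ✓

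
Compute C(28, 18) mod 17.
11

Using Lucas' theorem:
Write n=28 and k=18 in base 17:
n in base 17: [1, 11]
k in base 17: [1, 1]
C(28,18) mod 17 = ∏ C(n_i, k_i) mod 17
Digit binomials (mod 17): C(1,1) = 1; C(11,1) = 11
Product: 1 × 11 = 11 ≡ 11 (mod 17)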